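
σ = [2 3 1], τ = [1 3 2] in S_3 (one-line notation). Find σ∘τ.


σ∘τ: apply τ first, then σ
1 →τ 1 →σ 2
2 →τ 3 →σ 1
3 →τ 2 →σ 3

σ∘τ = [2 1 3]


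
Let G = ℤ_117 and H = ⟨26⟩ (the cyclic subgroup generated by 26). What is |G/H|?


|⟨26⟩| = n / gcd(26, 117) = 117 / 13 = 9
H is normal (ℤ_117 is abelian).
|G/H| = |G| / |H| = 117 / 9 = 13

|G/H| = 13


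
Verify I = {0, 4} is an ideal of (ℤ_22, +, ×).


Check ideal conditions for I = {0, 4} in ℤ_22:
(1) I is an additive subgroup? No
(2) For r ∈ ℤ_22 and a ∈ I: r·a ∈ I? No  [counterexample: r=2, a=4, r·a mod 22 = 8 ∉ I]

No, I is not an ideal of ℤ_22


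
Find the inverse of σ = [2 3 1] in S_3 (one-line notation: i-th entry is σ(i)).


To find σ⁻¹, swap domain and range:
σ(1) = 2 → σ⁻¹(2) = 1
σ(2) = 3 → σ⁻¹(3) = 2
σ(3) = 1 → σ⁻¹(1) = 3

σ⁻¹ = [3 1 2]


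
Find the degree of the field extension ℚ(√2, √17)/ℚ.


[ℚ(√2,√17):ℚ] = [ℚ(√2,√17):ℚ(√2)]·[ℚ(√2):ℚ] = 2·2 = 4

[ℚ(√2, √17)/ℚ] = 4


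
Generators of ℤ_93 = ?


g generates ℤ_n iff gcd(g,n) = 1
Prime factors of 93: 3, 31
Generators are g ∈ {1,...,92} not divisible by any of these primes.
Generators: {1, 2, 4, 5, 7, 8, 10, 11, 13, 14, 16, 17, 19, 20, 22, 23, 25, 26, 28, 29, 32, 34, 35, 37, 38, 40, 41, 43, 44, 46, 47, 49, 50, 52, 53, 55, 56, 58, 59, 61, 64, 65, 67, 68, 70, 71, 73, 74, 76, 77, 79, 80, 82, 83, 85, 86, 88, 89, 91, 92}
Number of generators = φ(93) = 60

Generators of ℤ_93 = {1, 2, 4, 5, 7, 8, 10, 11, 13, 14, 16, 17, 19, 20, 22, 23, 25, 26, 28, 29, 32, 34, 35, 37, 38, 40, 41, 43, 44, 46, 47, 49, 50, 52, 53, 55, 56, 58, 59, 61, 64, 65, 67, 68, 70, 71, 73, 74, 76, 77, 79, 80, 82, 83, 85, 86, 88, 89, 91, 92}


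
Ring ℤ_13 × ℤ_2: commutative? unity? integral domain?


Direct product ring; commutative with unity (1,1); but (1,0)·(0,1) = (0,0) gives zero divisors, so not an integral domain
Commutative: Yes
Integral domain: No
Has unity: Yes

ℤ_13 × ℤ_2: Commutative=Yes, Unity=Yes


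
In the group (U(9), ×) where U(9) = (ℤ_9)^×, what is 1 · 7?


Operation: multiplication mod 9
1 · 7 = (a × b) mod 9 with a = 1, b = 7

1 · 7 = 7


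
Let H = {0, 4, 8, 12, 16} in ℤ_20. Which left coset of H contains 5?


5 + H = {5 + h (mod 20) : h ∈ H}
5+0=5, 5+4=9, 5+8=13, 5+12=17, 5+16=1
5 + H = {1, 5, 9, 13, 17} = 1 + H

5 + H = {1, 5, 9, 13, 17}


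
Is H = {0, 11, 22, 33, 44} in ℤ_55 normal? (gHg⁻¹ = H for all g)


H = {0, 11, 22, 33, 44} in ℤ_55
ℤ_55 is abelian; every subgroup of an abelian group is normal

Yes, normal subgroup


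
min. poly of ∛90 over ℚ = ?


∛90 satisfies x³ - 90 = 0, irreducible over ℚ (no rational root; 90 is not a perfect cube)

Minimal polynomial: x³ - 90


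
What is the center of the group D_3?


Z(G) = {g ∈ G | gx = xg for all x ∈ G}
For odd n, Z(D_n) = {e}: no nontrivial rotation commutes with all reflections

Z(D_3) = {e}


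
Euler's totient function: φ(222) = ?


Factor n: 222 = 2 × 3 × 37
φ(n) = n · ∏(1 - 1/p) over distinct primes p | n
φ(222) = 222 · (1 - 1/2) · (1 - 1/3) · (1 - 1/37) = 72

φ(222) = 72


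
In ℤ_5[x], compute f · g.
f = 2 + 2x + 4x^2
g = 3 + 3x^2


Expand and collect like terms; reduce coefficients mod 5:
x^0: 2·3 = 6 ≡ 1 (mod 5)
x^1: 2·0 + 2·3 = 6 ≡ 1 (mod 5)
x^2: 2·3 + 2·0 + 4·3 = 18 ≡ 3 (mod 5)
x^3: 2·3 + 4·0 = 6 ≡ 1 (mod 5)
x^4: 4·3 = 12 ≡ 2 (mod 5)
Result: 1 + x + 3x^2 + x^3 + 2x^4

f · g = 1 + x + 3x^2 + x^3 + 2x^4


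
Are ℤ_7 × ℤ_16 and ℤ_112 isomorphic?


Comparing ℤ_7 × ℤ_16 and ℤ_112:
gcd(7,16) = 1, so ℤ_7 × ℤ_16 ≅ ℤ_112 (CRT)

Yes, ℤ_7 × ℤ_16 ≅ ℤ_112


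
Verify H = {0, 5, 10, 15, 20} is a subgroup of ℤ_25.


Subgroup test for H = {0, 5, 10, 15, 20} in (ℤ_25, +):
(1) 0 ∈ H? Yes
(2) Closure: for all a,b ∈ H, (a+b) mod 25 ∈ H? Yes
(3) Inverses: for all a ∈ H, -a mod 25 ∈ H? Yes

Yes, H is a subgroup of ℤ_25


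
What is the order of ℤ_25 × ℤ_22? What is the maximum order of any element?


|ℤ_25 × ℤ_22| = 25 × 22 = 550
Max element order = lcm(25,22) = 550
Cyclic? Yes (gcd=1)

|ℤ_25×ℤ_22| = 550, max element order = 550


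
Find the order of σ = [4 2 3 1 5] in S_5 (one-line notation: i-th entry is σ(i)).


Cycle decomposition: (1 4)
Cycle lengths: 2
Order = lcm(2) = 2

ord(σ) = 2


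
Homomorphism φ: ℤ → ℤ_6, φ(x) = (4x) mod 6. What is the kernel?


Kernel = preimage of identity
ker(φ) = {x ∈ ℤ : 4x ≡ 0 (mod 6)}. gcd(4,6) = 2, so 4x ≡ 0 (mod 6) ⟺ x ≡ 0 (mod 6/2 = 3). Hence ker(φ) = 3ℤ

ker(φ) = 3ℤ


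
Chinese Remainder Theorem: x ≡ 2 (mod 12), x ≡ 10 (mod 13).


m₁ = 12, m₂ = 13, gcd = 1, so CRT applies. M = m₁·m₂ = 156
Let M₁ = M/m₁ = 13, M₂ = M/m₂ = 12
Find y₁ ≡ M₁⁻¹ (mod m₁): 13⁻¹ ≡ 1 (mod 12)
Find y₂ ≡ M₂⁻¹ (mod m₂): 12⁻¹ ≡ 12 (mod 13)
x = a₁·M₁·y₁ + a₂·M₂·y₂ = 2·13·1 + 10·12·12 = 1466
Reduce mod 156: x ≡ 62
Check: 62 mod 12 = 2 ✓, 62 mod 13 = 10 ✓

x ≡ 62 (mod 156)


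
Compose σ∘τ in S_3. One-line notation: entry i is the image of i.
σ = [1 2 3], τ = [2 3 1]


σ∘τ: apply τ first, then σ
1 →τ 2 →σ 2
2 →τ 3 →σ 3
3 →τ 1 →σ 1

σ∘τ = [2 3 1]


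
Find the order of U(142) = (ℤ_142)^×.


U(n) is the group of units mod n; |U(n)| = φ(n)
|U(142)| = φ(142) = 70

|U(142) = (ℤ_142)^×| = 70


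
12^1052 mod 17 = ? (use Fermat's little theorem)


Fermat's little theorem: if p is prime and gcd(a,p)=1, then a^(p-1) ≡ 1 (mod p)
p = 17 is prime, gcd(12,17) = 1
Reduce exponent: 1052 mod 16 = 12
So 12^1052 ≡ 12^12 (mod 17)
12^12 mod 17 = 4

12^1052 ≡ 4 (mod 17)


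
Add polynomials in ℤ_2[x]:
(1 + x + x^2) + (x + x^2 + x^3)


Add coefficients mod 2:
x^0: 1 + 0 = 1 (mod 2)
x^1: 1 + 1 = 0 (mod 2)
x^2: 1 + 1 = 0 (mod 2)
x^3: 0 + 1 = 1 (mod 2)
Result: 1 + x^3

f + g = 1 + x^3


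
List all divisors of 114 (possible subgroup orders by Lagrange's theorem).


Lagrange's theorem: |H| divides |G|
|G| = 114
Divisors of 114: 1, 2, 3, 6, 19, 38, 57, 114

Possible subgroup orders: {1, 2, 3, 6, 19, 38, 57, 114}


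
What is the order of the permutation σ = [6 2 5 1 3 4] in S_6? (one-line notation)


Cycle decomposition: (1 6 4) (3 5)
Cycle lengths: 3, 2
Order = lcm(3, 2) = 6

ord(σ) = 6


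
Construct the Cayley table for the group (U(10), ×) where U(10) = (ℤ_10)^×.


Elements: {1, 3, 7, 9}
Operation: multiplication mod 10
Entry (a, b) = (a × b) mod 10

Cayley table:
  | 1 | 3 | 7 | 9
1 | 1 | 3 | 7 | 9
3 | 3 | 9 | 1 | 7
7 | 7 | 1 | 9 | 3
9 | 9 | 7 | 3 | 1


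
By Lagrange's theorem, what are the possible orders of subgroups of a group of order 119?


Lagrange's theorem: |H| divides |G|
|G| = 119
Divisors of 119: 1, 7, 17, 119

Possible subgroup orders: {1, 7, 17, 119}


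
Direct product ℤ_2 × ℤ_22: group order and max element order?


|ℤ_2 × ℤ_22| = 2 × 22 = 44
Max element order = lcm(2,22) = 22
Cyclic? No (gcd=2)

|ℤ_2×ℤ_22| = 44, max element order = 22


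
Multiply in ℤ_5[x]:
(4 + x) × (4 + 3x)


Expand and collect like terms; reduce coefficients mod 5:
x^0: 4·4 = 16 ≡ 1 (mod 5)
x^1: 4·3 + 1·4 = 16 ≡ 1 (mod 5)
x^2: 1·3 = 3 ≡ 3 (mod 5)
Result: 1 + x + 3x^2

f · g = 1 + x + 3x^2


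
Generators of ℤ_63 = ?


g generates ℤ_n iff gcd(g,n) = 1
Prime factors of 63: 3, 7
Generators are g ∈ {1,...,62} not divisible by any of these primes.
Generators: {1, 2, 4, 5, 8, 10, 11, 13, 16, 17, 19, 20, 22, 23, 25, 26, 29, 31, 32, 34, 37, 38, 40, 41, 43, 44, 46, 47, 50, 52, 53, 55, 58, 59, 61, 62}
Number of generators = φ(63) = 36

Generators of ℤ_63 = {1, 2, 4, 5, 8, 10, 11, 13, 16, 17, 19, 20, 22, 23, 25, 26, 29, 31, 32, 34, 37, 38, 40, 41, 43, 44, 46, 47, 50, 52, 53, 55, 58, 59, 61, 62}


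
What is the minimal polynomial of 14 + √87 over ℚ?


Let α = 14 + √87. Then α - 14 = √87, so (α - 14)² = 87, giving α² - 28α + 109 = 0. Degree 2 and α ∉ ℚ, so this is the minimal polynomial.

Minimal polynomial: x² - 28x + 109


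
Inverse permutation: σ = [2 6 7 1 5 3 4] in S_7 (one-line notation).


To find σ⁻¹, swap domain and range:
σ(1) = 2 → σ⁻¹(2) = 1
σ(2) = 6 → σ⁻¹(6) = 2
σ(3) = 7 → σ⁻¹(7) = 3
σ(4) = 1 → σ⁻¹(1) = 4
σ(5) = 5 → σ⁻¹(5) = 5
σ(6) = 3 → σ⁻¹(3) = 6
σ(7) = 4 → σ⁻¹(4) = 7

σ⁻¹ = [4 1 6 7 5 2 3]


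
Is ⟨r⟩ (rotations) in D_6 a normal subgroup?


H = ⟨r⟩ (rotations) in D_6
The rotation subgroup ⟨r⟩ has index 2 in D_6, so it is normal

Yes, normal subgroup


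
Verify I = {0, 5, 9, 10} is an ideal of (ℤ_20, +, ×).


Check ideal conditions for I = {0, 5, 9, 10} in ℤ_20:
(1) I is an additive subgroup? No
(2) For r ∈ ℤ_20 and a ∈ I: r·a ∈ I? No  [counterexample: r=2, a=9, r·a mod 20 = 18 ∉ I]

No, I is not an ideal of ℤ_20


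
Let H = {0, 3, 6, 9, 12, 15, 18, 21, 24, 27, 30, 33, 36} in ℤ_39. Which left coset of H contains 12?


12 + H = {12 + h (mod 39) : h ∈ H}
12+0=12, 12+3=15, 12+6=18, 12+9=21, 12+12=24, 12+15=27, 12+18=30, 12+21=33, 12+24=36, 12+27=0, 12+30=3, 12+33=6, 12+36=9
12 + H = {0, 3, 6, 9, 12, 15, 18, 21, 24, 27, 30, 33, 36} = 0 + H

12 + H = {0, 3, 6, 9, 12, 15, 18, 21, 24, 27, 30, 33, 36}


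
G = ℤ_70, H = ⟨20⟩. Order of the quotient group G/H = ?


|⟨20⟩| = n / gcd(20, 70) = 70 / 10 = 7
H is normal (ℤ_70 is abelian).
|G/H| = |G| / |H| = 70 / 7 = 10

|G/H| = 10


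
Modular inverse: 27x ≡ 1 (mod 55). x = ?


Use the extended Euclidean algorithm to write 1 = 27·s + 55·t; then s mod 55 is the inverse.
Euclidean algorithm:
  27 = 0·55 + 27
  55 = 2·27 + 1
  27 = 27·1 + 0
gcd(27,55) = 1
Back-substitution gives: 27·(-2) + 55·(1) = 1
So 27⁻¹ ≡ -2 ≡ 53 (mod 55)
Check: 27 × 53 = 1431 ≡ 1 (mod 55) ✓

27⁻¹ ≡ 53 (mod 55)


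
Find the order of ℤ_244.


ℤ_n has n elements.

|ℤ_244| = 244


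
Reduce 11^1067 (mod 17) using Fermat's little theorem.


Fermat's little theorem: if p is prime and gcd(a,p)=1, then a^(p-1) ≡ 1 (mod p)
p = 17 is prime, gcd(11,17) = 1
Reduce exponent: 1067 mod 16 = 11
So 11^1067 ≡ 11^11 (mod 17)
11^11 mod 17 = 12

11^1067 ≡ 12 (mod 17)


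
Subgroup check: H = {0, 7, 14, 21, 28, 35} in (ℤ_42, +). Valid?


Subgroup test for H = {0, 7, 14, 21, 28, 35} in (ℤ_42, +):
(1) 0 ∈ H? Yes
(2) Closure: for all a,b ∈ H, (a+b) mod 42 ∈ H? Yes
(3) Inverses: for all a ∈ H, -a mod 42 ∈ H? Yes

Yes, H is a subgroup of ℤ_42


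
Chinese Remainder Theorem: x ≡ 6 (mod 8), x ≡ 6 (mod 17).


m₁ = 8, m₂ = 17, gcd = 1, so CRT applies. M = m₁·m₂ = 136
Let M₁ = M/m₁ = 17, M₂ = M/m₂ = 8
Find y₁ ≡ M₁⁻¹ (mod m₁): 17⁻¹ ≡ 1 (mod 8)
Find y₂ ≡ M₂⁻¹ (mod m₂): 8⁻¹ ≡ 15 (mod 17)
x = a₁·M₁·y₁ + a₂·M₂·y₂ = 6·17·1 + 6·8·15 = 822
Reduce mod 136: x ≡ 6
Check: 6 mod 8 = 6 ✓, 6 mod 17 = 6 ✓

x ≡ 6 (mod 136)


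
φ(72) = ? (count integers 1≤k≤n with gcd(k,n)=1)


Factor n: 72 = 2^3 × 3^2
φ(n) = n · ∏(1 - 1/p) over distinct primes p | n
φ(72) = 72 · (1 - 1/2) · (1 - 1/3) = 24

φ(72) = 24


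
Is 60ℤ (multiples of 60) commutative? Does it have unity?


60ℤ is a commutative ring under +,× but has no multiplicative identity (1 ∉ 60ℤ); it has no zero divisors, but without unity it is not an integral domain
Commutative: Yes
Integral domain: No
Has unity: No

60ℤ (multiples of 60): Commutative=Yes, Unity=No


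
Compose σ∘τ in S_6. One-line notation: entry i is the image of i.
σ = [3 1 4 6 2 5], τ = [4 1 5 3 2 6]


σ∘τ: apply τ first, then σ
1 →τ 4 →σ 6
2 →τ 1 →σ 3
3 →τ 5 →σ 2
4 →τ 3 →σ 4
5 →τ 2 →σ 1
6 →τ 6 →σ 5

σ∘τ = [6 3 2 4 1 5]


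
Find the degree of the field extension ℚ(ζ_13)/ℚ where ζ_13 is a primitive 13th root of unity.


[ℚ(ζ_n):ℚ] = deg Φ_n(x) = φ(n). Here φ(13) = 12

[ℚ(ζ_13)/ℚ where ζ_13 is a primitive 13th root of unity] = 12


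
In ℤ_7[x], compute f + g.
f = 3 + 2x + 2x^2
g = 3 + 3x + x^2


Add coefficients mod 7:
x^0: 3 + 3 = 6 (mod 7)
x^1: 2 + 3 = 5 (mod 7)
x^2: 2 + 1 = 3 (mod 7)
Result: 6 + 5x + 3x^2

f + g = 6 + 5x + 3x^2


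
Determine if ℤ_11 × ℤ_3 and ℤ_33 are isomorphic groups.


Comparing ℤ_11 × ℤ_3 and ℤ_33:
gcd(11,3) = 1, so ℤ_11 × ℤ_3 ≅ ℤ_33 (CRT)

Yes, ℤ_11 × ℤ_3 ≅ ℤ_33


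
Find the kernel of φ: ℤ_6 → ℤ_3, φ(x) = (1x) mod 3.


Kernel = preimage of identity
ker(φ) = {x ∈ ℤ_6 : 1x ≡ 0 (mod 3)}. Since 3 | 6, φ is well-defined. The kernel is the cyclic subgroup ⟨3⟩ of ℤ_6 (order 2), i.e. {0, 3}

ker(φ) = {0, 3}


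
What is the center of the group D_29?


Z(G) = {g ∈ G | gx = xg for all x ∈ G}
For odd n, Z(D_n) = {e}: no nontrivial rotation commutes with all reflections

Z(D_29) = {e}


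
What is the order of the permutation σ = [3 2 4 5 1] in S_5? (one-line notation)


Cycle decomposition: (1 3 4 5)
Cycle lengths: 4
Order = lcm(4) = 4

ord(σ) = 4


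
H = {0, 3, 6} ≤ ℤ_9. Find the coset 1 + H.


1 + H = {1 + h (mod 9) : h ∈ H}
1+0=1, 1+3=4, 1+6=7

1 + H = {1, 4, 7}


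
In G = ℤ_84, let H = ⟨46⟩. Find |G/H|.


|⟨46⟩| = n / gcd(46, 84) = 84 / 2 = 42
H is normal (ℤ_84 is abelian).
|G/H| = |G| / |H| = 84 / 42 = 2

|G/H| = 2


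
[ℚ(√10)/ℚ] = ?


√10 has minimal polynomial x² - 10 (irreducible over ℚ since 10 is squarefree)

[ℚ(√10)/ℚ] = 2


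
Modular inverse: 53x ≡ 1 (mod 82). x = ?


Use the extended Euclidean algorithm to write 1 = 53·s + 82·t; then s mod 82 is the inverse.
Euclidean algorithm:
  53 = 0·82 + 53
  82 = 1·53 + 29
  53 = 1·29 + 24
  29 = 1·24 + 5
  24 = 4·5 + 4
  5 = 1·4 + 1
  4 = 4·1 + 0
gcd(53,82) = 1
Back-substitution gives: 53·(-17) + 82·(11) = 1
So 53⁻¹ ≡ -17 ≡ 65 (mod 82)
Check: 53 × 65 = 3445 ≡ 1 (mod 82) ✓

53⁻¹ ≡ 65 (mod 82)


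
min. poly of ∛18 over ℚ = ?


∛18 satisfies x³ - 18 = 0, irreducible over ℚ (no rational root; 18 is not a perfect cube)

Minimal polynomial: x³ - 18


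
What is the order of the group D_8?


|D_n| = 2n (n rotations and n reflections)
|D_8| = 2×8 = 16

|D_8| = 16


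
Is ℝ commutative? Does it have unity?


ℝ is a field: commutative, has unity, every nonzero element is a unit (hence an integral domain)
Commutative: Yes
Integral domain: Yes
Has unity: Yes

ℝ: Commutative=Yes, Unity=Yes


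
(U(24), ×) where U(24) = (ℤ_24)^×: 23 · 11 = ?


Operation: multiplication mod 24
23 · 11 = (a × b) mod 24 with a = 23, b = 11

23 · 11 = 13


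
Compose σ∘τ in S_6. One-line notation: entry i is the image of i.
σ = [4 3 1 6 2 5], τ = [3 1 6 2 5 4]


σ∘τ: apply τ first, then σ
1 →τ 3 →σ 1
2 →τ 1 →σ 4
3 →τ 6 →σ 5
4 →τ 2 →σ 3
5 →τ 5 →σ 2
6 →τ 4 →σ 6

σ∘τ = [1 4 5 3 2 6]


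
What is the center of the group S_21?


Z(G) = {g ∈ G | gx = xg for all x ∈ G}
S_n is non-abelian for n ≥ 3; Z(S_21) is trivial

Z(S_21) = {e}


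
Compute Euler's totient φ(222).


Factor n: 222 = 2 × 3 × 37
φ(n) = n · ∏(1 - 1/p) over distinct primes p | n
φ(222) = 222 · (1 - 1/2) · (1 - 1/3) · (1 - 1/37) = 72

φ(222) = 72


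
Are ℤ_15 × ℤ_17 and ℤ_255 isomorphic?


Comparing ℤ_15 × ℤ_17 and ℤ_255:
gcd(15,17) = 1, so ℤ_15 × ℤ_17 ≅ ℤ_255 (CRT)

Yes, ℤ_15 × ℤ_17 ≅ ℤ_255


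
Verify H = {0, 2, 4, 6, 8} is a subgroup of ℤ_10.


Subgroup test for H = {0, 2, 4, 6, 8} in (ℤ_10, +):
(1) 0 ∈ H? Yes
(2) Closure: for all a,b ∈ H, (a+b) mod 10 ∈ H? Yes
(3) Inverses: for all a ∈ H, -a mod 10 ∈ H? Yes

Yes, H is a subgroup of ℤ_10


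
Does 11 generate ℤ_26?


g generates ℤ_n iff gcd(g, n) = 1
gcd(11, 26) = 1
Since gcd = 1, 11 is a generator.

Yes, 11 generates ℤ_26


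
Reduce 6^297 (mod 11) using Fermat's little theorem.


Fermat's little theorem: if p is prime and gcd(a,p)=1, then a^(p-1) ≡ 1 (mod p)
p = 11 is prime, gcd(6,11) = 1
Reduce exponent: 297 mod 10 = 7
So 6^297 ≡ 6^7 (mod 11)
6^7 mod 11 = 8

6^297 ≡ 8 (mod 11)


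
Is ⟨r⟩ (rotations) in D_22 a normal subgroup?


H = ⟨r⟩ (rotations) in D_22
The rotation subgroup ⟨r⟩ has index 2 in D_22, so it is normal

Yes, normal subgroup


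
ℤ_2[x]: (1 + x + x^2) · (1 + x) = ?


Expand and collect like terms; reduce coefficients mod 2:
x^0: 1·1 = 1 ≡ 1 (mod 2)
x^1: 1·1 + 1·1 = 2 ≡ 0 (mod 2)
x^2: 1·1 + 1·1 = 2 ≡ 0 (mod 2)
x^3: 1·1 = 1 ≡ 1 (mod 2)
Result: 1 + x^3

f · g = 1 + x^3


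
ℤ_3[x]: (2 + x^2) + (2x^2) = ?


Add coefficients mod 3:
x^0: 2 + 0 = 2 (mod 3)
x^1: 0 + 0 = 0 (mod 3)
x^2: 1 + 2 = 0 (mod 3)
Result: 2

f + g = 2


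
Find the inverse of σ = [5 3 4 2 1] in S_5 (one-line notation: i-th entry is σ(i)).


To find σ⁻¹, swap domain and range:
σ(1) = 5 → σ⁻¹(5) = 1
σ(2) = 3 → σ⁻¹(3) = 2
σ(3) = 4 → σ⁻¹(4) = 3
σ(4) = 2 → σ⁻¹(2) = 4
σ(5) = 1 → σ⁻¹(1) = 5

σ⁻¹ = [5 4 2 3 1]


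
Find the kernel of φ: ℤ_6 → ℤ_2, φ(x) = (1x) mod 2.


Kernel = preimage of identity
ker(φ) = {x ∈ ℤ_6 : 1x ≡ 0 (mod 2)}. Since 2 | 6, φ is well-defined. The kernel is the cyclic subgroup ⟨2⟩ of ℤ_6 (order 3), i.e. {0, 2, 4}

ker(φ) = {0, 2, 4}


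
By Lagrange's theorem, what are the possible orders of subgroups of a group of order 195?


Lagrange's theorem: |H| divides |G|
|G| = 195
Divisors of 195: 1, 3, 5, 13, 15, 39, 65, 195

Possible subgroup orders: {1, 3, 5, 13, 15, 39, 65, 195}


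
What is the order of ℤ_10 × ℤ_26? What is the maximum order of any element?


|ℤ_10 × ℤ_26| = 10 × 26 = 260
Max element order = lcm(10,26) = 130
Cyclic? No (gcd=2)

|ℤ_10×ℤ_26| = 260, max element order = 130


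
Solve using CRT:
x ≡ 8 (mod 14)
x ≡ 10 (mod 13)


m₁ = 14, m₂ = 13, gcd = 1, so CRT applies. M = m₁·m₂ = 182
Let M₁ = M/m₁ = 13, M₂ = M/m₂ = 14
Find y₁ ≡ M₁⁻¹ (mod m₁): 13⁻¹ ≡ 13 (mod 14)
Find y₂ ≡ M₂⁻¹ (mod m₂): 14⁻¹ ≡ 1 (mod 13)
x = a₁·M₁·y₁ + a₂·M₂·y₂ = 8·13·13 + 10·14·1 = 1492
Reduce mod 182: x ≡ 36
Check: 36 mod 14 = 8 ✓, 36 mod 13 = 10 ✓

x ≡ 36 (mod 182)


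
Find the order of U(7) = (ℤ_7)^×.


U(n) is the group of units mod n; |U(n)| = φ(n)
|U(7)| = φ(7) = 6

|U(7) = (ℤ_7)^×| = 6


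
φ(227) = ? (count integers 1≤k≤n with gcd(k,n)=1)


Factor n: 227 = 227
φ(n) = n · ∏(1 - 1/p) over distinct primes p | n
φ(227) = 227 · (1 - 1/227) = 226

φ(227) = 226


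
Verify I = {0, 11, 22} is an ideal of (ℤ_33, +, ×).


Check ideal conditions for I = {0, 11, 22} in ℤ_33:
(1) I is an additive subgroup? Yes
(2) For r ∈ ℤ_33 and a ∈ I: r·a ∈ I? Yes

Yes, I is an ideal of ℤ_33


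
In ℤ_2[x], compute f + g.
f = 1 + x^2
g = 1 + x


Add coefficients mod 2:
x^0: 1 + 1 = 0 (mod 2)
x^1: 0 + 1 = 1 (mod 2)
x^2: 1 + 0 = 1 (mod 2)
Result: x + x^2

f + g = x + x^2


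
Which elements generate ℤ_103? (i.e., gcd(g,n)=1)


g generates ℤ_n iff gcd(g,n) = 1
Prime factors of 103: 103
Generators are g ∈ {1,...,102} not divisible by any of these primes.
Generators: {1, 2, 3, 4, 5, 6, 7, 8, 9, 10, 11, 12, 13, 14, 15, 16, 17, 18, 19, 20, 21, 22, 23, 24, 25, 26, 27, 28, 29, 30, 31, 32, 33, 34, 35, 36, 37, 38, 39, 40, 41, 42, 43, 44, 45, 46, 47, 48, 49, 50, 51, 52, 53, 54, 55, 56, 57, 58, 59, 60, 61, 62, 63, 64, 65, 66, 67, 68, 69, 70, 71, 72, 73, 74, 75, 76, 77, 78, 79, 80, 81, 82, 83, 84, 85, 86, 87, 88, 89, 90, 91, 92, 93, 94, 95, 96, 97, 98, 99, 100, 101, 102}
Number of generators = φ(103) = 102

Generators of ℤ_103 = {1, 2, 3, 4, 5, 6, 7, 8, 9, 10, 11, 12, 13, 14, 15, 16, 17, 18, 19, 20, 21, 22, 23, 24, 25, 26, 27, 28, 29, 30, 31, 32, 33, 34, 35, 36, 37, 38, 39, 40, 41, 42, 43, 44, 45, 46, 47, 48, 49, 50, 51, 52, 53, 54, 55, 56, 57, 58, 59, 60, 61, 62, 63, 64, 65, 66, 67, 68, 69, 70, 71, 72, 73, 74, 75, 76, 77, 78, 79, 80, 81, 82, 83, 84, 85, 86, 87, 88, 89, 90, 91, 92, 93, 94, 95, 96, 97, 98, 99, 100, 101, 102}


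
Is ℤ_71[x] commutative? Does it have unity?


ℤ_71 is a field (n prime), so ℤ_71[x] is a commutative integral domain with unity
Commutative: Yes
Integral domain: Yes
Has unity: Yes

ℤ_71[x]: Commutative=Yes, Unity=Yes


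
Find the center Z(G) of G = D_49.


Z(G) = {g ∈ G | gx = xg for all x ∈ G}
For odd n, Z(D_n) = {e}: no nontrivial rotation commutes with all reflections

Z(D_49) = {e}


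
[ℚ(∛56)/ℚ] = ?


∛56 has minimal polynomial x³ - 56 (irreducible over ℚ since 56 is not a perfect cube)

[ℚ(∛56)/ℚ] = 3


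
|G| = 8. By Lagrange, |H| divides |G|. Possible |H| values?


Lagrange's theorem: |H| divides |G|
|G| = 8
Divisors of 8: 1, 2, 4, 8

Possible subgroup orders: {1, 2, 4, 8}


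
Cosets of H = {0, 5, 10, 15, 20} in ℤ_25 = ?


H = {0, 5, 10, 15, 20}, |H| = 5
Number of cosets = |G|/|H| = 25/5 = 5
0 + H = {0, 5, 10, 15, 20}
1 + H = {1, 6, 11, 16, 21}
2 + H = {2, 7, 12, 17, 22}
3 + H = {3, 8, 13, 18, 23}
4 + H = {4, 9, 14, 19, 24}

Cosets: 0+H={0,5,10,15,20}; 1+H={1,6,11,16,21}; 2+H={2,7,12,17,22}; 3+H={3,8,13,18,23}; 4+H={4,9,14,19,24}


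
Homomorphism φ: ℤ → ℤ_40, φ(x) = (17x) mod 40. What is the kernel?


Kernel = preimage of identity
ker(φ) = {x ∈ ℤ : 17x ≡ 0 (mod 40)}. gcd(17,40) = 1, so 17x ≡ 0 (mod 40) ⟺ x ≡ 0 (mod 40/1 = 40). Hence ker(φ) = 40ℤ

ker(φ) = 40ℤ


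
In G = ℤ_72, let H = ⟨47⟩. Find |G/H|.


|⟨47⟩| = n / gcd(47, 72) = 72 / 1 = 72
H is normal (ℤ_72 is abelian).
|G/H| = |G| / |H| = 72 / 72 = 1

|G/H| = 1


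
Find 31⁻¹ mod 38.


Use the extended Euclidean algorithm to write 1 = 31·s + 38·t; then s mod 38 is the inverse.
Euclidean algorithm:
  31 = 0·38 + 31
  38 = 1·31 + 7
  31 = 4·7 + 3
  7 = 2·3 + 1
  3 = 3·1 + 0
gcd(31,38) = 1
Back-substitution gives: 31·(-11) + 38·(9) = 1
So 31⁻¹ ≡ -11 ≡ 27 (mod 38)
Check: 31 × 27 = 837 ≡ 1 (mod 38) ✓

31⁻¹ ≡ 27 (mod 38)


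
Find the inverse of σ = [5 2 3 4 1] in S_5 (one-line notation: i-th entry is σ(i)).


To find σ⁻¹, swap domain and range:
σ(1) = 5 → σ⁻¹(5) = 1
σ(2) = 2 → σ⁻¹(2) = 2
σ(3) = 3 → σ⁻¹(3) = 3
σ(4) = 4 → σ⁻¹(4) = 4
σ(5) = 1 → σ⁻¹(1) = 5

σ⁻¹ = [5 2 3 4 1]


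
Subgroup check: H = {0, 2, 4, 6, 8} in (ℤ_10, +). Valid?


Subgroup test for H = {0, 2, 4, 6, 8} in (ℤ_10, +):
(1) 0 ∈ H? Yes
(2) Closure: for all a,b ∈ H, (a+b) mod 10 ∈ H? Yes
(3) Inverses: for all a ∈ H, -a mod 10 ∈ H? Yes

Yes, H is a subgroup of ℤ_10


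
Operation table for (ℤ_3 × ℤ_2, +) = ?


Elements: {(0,0), (0,1), (1,0), (1,1), (2,0), (2,1)}
Operation: componentwise addition mod (3, 2)
Entry (a, b) = ((a₁+b₁) mod 3, (a₂+b₂) mod 2)

Cayley table:
      | (0,0) | (0,1) | (1,0) | (1,1) | (2,0) | (2,1)
(0,0) | (0,0) | (0,1) | (1,0) | (1,1) | (2,0) | (2,1)
(0,1) | (0,1) | (0,0) | (1,1) | (1,0) | (2,1) | (2,0)
(1,0) | (1,0) | (1,1) | (2,0) | (2,1) | (0,0) | (0,1)
(1,1) | (1,1) | (1,0) | (2,1) | (2,0) | (0,1) | (0,0)
(2,0) | (2,0) | (2,1) | (0,0) | (0,1) | (1,0) | (1,1)
(2,1) | (2,1) | (2,0) | (0,1) | (0,0) | (1,1) | (1,0)


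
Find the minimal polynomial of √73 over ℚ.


√73 satisfies x² - 73 = 0, irreducible over ℚ since 73 is squarefree

Minimal polynomial: x² - 73


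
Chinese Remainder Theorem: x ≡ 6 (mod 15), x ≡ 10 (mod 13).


m₁ = 15, m₂ = 13, gcd = 1, so CRT applies. M = m₁·m₂ = 195
Let M₁ = M/m₁ = 13, M₂ = M/m₂ = 15
Find y₁ ≡ M₁⁻¹ (mod m₁): 13⁻¹ ≡ 7 (mod 15)
Find y₂ ≡ M₂⁻¹ (mod m₂): 15⁻¹ ≡ 7 (mod 13)
x = a₁·M₁·y₁ + a₂·M₂·y₂ = 6·13·7 + 10·15·7 = 1596
Reduce mod 195: x ≡ 36
Check: 36 mod 15 = 6 ✓, 36 mod 13 = 10 ✓

x ≡ 36 (mod 195)


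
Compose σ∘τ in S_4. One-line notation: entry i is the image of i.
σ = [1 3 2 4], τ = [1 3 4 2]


σ∘τ: apply τ first, then σ
1 →τ 1 →σ 1
2 →τ 3 →σ 2
3 →τ 4 →σ 4
4 →τ 2 →σ 3

σ∘τ = [1 2 4 3]


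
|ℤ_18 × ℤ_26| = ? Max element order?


|ℤ_18 × ℤ_26| = 18 × 26 = 468
Max element order = lcm(18,26) = 234
Cyclic? No (gcd=2)

|ℤ_18×ℤ_26| = 468, max element order = 234


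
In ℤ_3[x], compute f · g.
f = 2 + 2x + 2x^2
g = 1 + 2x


Expand and collect like terms; reduce coefficients mod 3:
x^0: 2·1 = 2 ≡ 2 (mod 3)
x^1: 2·2 + 2·1 = 6 ≡ 0 (mod 3)
x^2: 2·2 + 2·1 = 6 ≡ 0 (mod 3)
x^3: 2·2 = 4 ≡ 1 (mod 3)
Result: 2 + x^3

f · g = 2 + x^3


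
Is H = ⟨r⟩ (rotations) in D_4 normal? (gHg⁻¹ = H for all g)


H = ⟨r⟩ (rotations) in D_4
The rotation subgroup ⟨r⟩ has index 2 in D_4, so it is normal

Yes, normal subgroup


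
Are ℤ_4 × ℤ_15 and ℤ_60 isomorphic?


Comparing ℤ_4 × ℤ_15 and ℤ_60:
gcd(4,15) = 1, so ℤ_4 × ℤ_15 ≅ ℤ_60 (CRT)

Yes, ℤ_4 × ℤ_15 ≅ ℤ_60


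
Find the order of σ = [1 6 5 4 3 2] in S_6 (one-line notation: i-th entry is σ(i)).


Cycle decomposition: (2 6) (3 5)
Cycle lengths: 2, 2
Order = lcm(2, 2) = 2

ord(σ) = 2


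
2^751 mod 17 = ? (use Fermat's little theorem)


Fermat's little theorem: if p is prime and gcd(a,p)=1, then a^(p-1) ≡ 1 (mod p)
p = 17 is prime, gcd(2,17) = 1
Reduce exponent: 751 mod 16 = 15
So 2^751 ≡ 2^15 (mod 17)
2^15 mod 17 = 9

2^751 ≡ 9 (mod 17)


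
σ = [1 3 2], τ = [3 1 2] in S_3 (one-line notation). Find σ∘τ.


σ∘τ: apply τ first, then σ
1 →τ 3 →σ 2
2 →τ 1 →σ 1
3 →τ 2 →σ 3

σ∘τ = [2 1 3]


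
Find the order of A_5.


|A_n| = n!/2 (even permutations)
|A_5| = 5!/2 = 120/2 = 60

|A_5| = 60


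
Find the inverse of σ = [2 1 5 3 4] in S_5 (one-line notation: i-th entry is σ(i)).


To find σ⁻¹, swap domain and range:
σ(1) = 2 → σ⁻¹(2) = 1
σ(2) = 1 → σ⁻¹(1) = 2
σ(3) = 5 → σ⁻¹(5) = 3
σ(4) = 3 → σ⁻¹(3) = 4
σ(5) = 4 → σ⁻¹(4) = 5

σ⁻¹ = [2 1 4 5 3]


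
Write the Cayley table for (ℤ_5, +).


Elements: {0, 1, 2, 3, 4}
Operation: addition mod 5
Entry (a, b) = (a + b) mod 5

Cayley table:
  | 0 | 1 | 2 | 3 | 4
0 | 0 | 1 | 2 | 3 | 4
1 | 1 | 2 | 3 | 4 | 0
2 | 2 | 3 | 4 | 0 | 1
3 | 3 | 4 | 0 | 1 | 2
4 | 4 | 0 | 1 | 2 | 3


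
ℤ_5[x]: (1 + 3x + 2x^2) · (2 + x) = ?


Expand and collect like terms; reduce coefficients mod 5:
x^0: 1·2 = 2 ≡ 2 (mod 5)
x^1: 1·1 + 3·2 = 7 ≡ 2 (mod 5)
x^2: 3·1 + 2·2 = 7 ≡ 2 (mod 5)
x^3: 2·1 = 2 ≡ 2 (mod 5)
Result: 2 + 2x + 2x^2 + 2x^3

f · g = 2 + 2x + 2x^2 + 2x^3


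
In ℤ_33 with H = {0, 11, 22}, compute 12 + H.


12 + H = {12 + h (mod 33) : h ∈ H}
12+0=12, 12+11=23, 12+22=1
12 + H = {1, 12, 23} = 1 + H

12 + H = {1, 12, 23}


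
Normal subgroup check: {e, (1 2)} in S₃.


H = {e, (1 2)} in S₃
(1 3)(1 2)(1 3)⁻¹ = (2 3) ∉ {e, (1 2)}, so it is not normal

No, not a normal subgroup


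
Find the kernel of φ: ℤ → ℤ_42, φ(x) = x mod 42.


Kernel = preimage of identity
ker(φ) = {x ∈ ℤ : x ≡ 0 (mod 42)} = 42ℤ = {0, ±42, ±84, ...}

ker(φ) = 42ℤ


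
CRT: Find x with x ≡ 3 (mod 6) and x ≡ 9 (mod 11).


m₁ = 6, m₂ = 11, gcd = 1, so CRT applies. M = m₁·m₂ = 66
Let M₁ = M/m₁ = 11, M₂ = M/m₂ = 6
Find y₁ ≡ M₁⁻¹ (mod m₁): 11⁻¹ ≡ 5 (mod 6)
Find y₂ ≡ M₂⁻¹ (mod m₂): 6⁻¹ ≡ 2 (mod 11)
x = a₁·M₁·y₁ + a₂·M₂·y₂ = 3·11·5 + 9·6·2 = 273
Reduce mod 66: x ≡ 9
Check: 9 mod 6 = 3 ✓, 9 mod 11 = 9 ✓

x ≡ 9 (mod 66)


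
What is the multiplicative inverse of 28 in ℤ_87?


Use the extended Euclidean algorithm to write 1 = 28·s + 87·t; then s mod 87 is the inverse.
Euclidean algorithm:
  28 = 0·87 + 28
  87 = 3·28 + 3
  28 = 9·3 + 1
  3 = 3·1 + 0
gcd(28,87) = 1
Back-substitution gives: 28·(28) + 87·(-9) = 1
So 28⁻¹ ≡ 28 ≡ 28 (mod 87)
Check: 28 × 28 = 784 ≡ 1 (mod 87) ✓

28⁻¹ ≡ 28 (mod 87)


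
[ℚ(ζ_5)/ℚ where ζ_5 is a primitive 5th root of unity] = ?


[ℚ(ζ_n):ℚ] = deg Φ_n(x) = φ(n). Here φ(5) = 4

[ℚ(ζ_5)/ℚ where ζ_5 is a primitive 5th root of unity] = 4


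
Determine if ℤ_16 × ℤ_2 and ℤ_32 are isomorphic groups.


Comparing ℤ_16 × ℤ_2 and ℤ_32:
gcd(16,2) = 2 ≠ 1. Max element order in ℤ_16×ℤ_2 is lcm(16,2) = 16 < 32, so it has no element of order 32

No, ℤ_16 × ℤ_2 ≇ ℤ_32


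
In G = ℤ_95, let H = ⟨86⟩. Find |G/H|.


|⟨86⟩| = n / gcd(86, 95) = 95 / 1 = 95
H is normal (ℤ_95 is abelian).
|G/H| = |G| / |H| = 95 / 95 = 1

|G/H| = 1


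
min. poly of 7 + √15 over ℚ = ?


Let α = 7 + √15. Then α - 7 = √15, so (α - 7)² = 15, giving α² - 14α + 34 = 0. Degree 2 and α ∉ ℚ, so this is the minimal polynomial.

Minimal polynomial: x² - 14x + 34


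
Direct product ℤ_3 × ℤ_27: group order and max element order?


|ℤ_3 × ℤ_27| = 3 × 27 = 81
Max element order = lcm(3,27) = 27
Cyclic? No (gcd=3)

|ℤ_3×ℤ_27| = 81, max element order = 27


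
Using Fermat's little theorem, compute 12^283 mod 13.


Fermat's little theorem: if p is prime and gcd(a,p)=1, then a^(p-1) ≡ 1 (mod p)
p = 13 is prime, gcd(12,13) = 1
Reduce exponent: 283 mod 12 = 7
So 12^283 ≡ 12^7 (mod 13)
12^7 mod 13 = 12

12^283 ≡ 12 (mod 13)


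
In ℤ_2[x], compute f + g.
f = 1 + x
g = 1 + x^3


Add coefficients mod 2:
x^0: 1 + 1 = 0 (mod 2)
x^1: 1 + 0 = 1 (mod 2)
x^2: 0 + 0 = 0 (mod 2)
x^3: 0 + 1 = 1 (mod 2)
Result: x + x^3

f + g = x + x^3


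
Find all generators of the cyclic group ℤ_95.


g generates ℤ_n iff gcd(g,n) = 1
Prime factors of 95: 5, 19
Generators are g ∈ {1,...,94} not divisible by any of these primes.
Generators: {1, 2, 3, 4, 6, 7, 8, 9, 11, 12, 13, 14, 16, 17, 18, 21, 22, 23, 24, 26, 27, 28, 29, 31, 32, 33, 34, 36, 37, 39, 41, 42, 43, 44, 46, 47, 48, 49, 51, 52, 53, 54, 56, 58, 59, 61, 62, 63, 64, 66, 67, 68, 69, 71, 72, 73, 74, 77, 78, 79, 81, 82, 83, 84, 86, 87, 88, 89, 91, 92, 93, 94}
Number of generators = φ(95) = 72

Generators of ℤ_95 = {1, 2, 3, 4, 6, 7, 8, 9, 11, 12, 13, 14, 16, 17, 18, 21, 22, 23, 24, 26, 27, 28, 29, 31, 32, 33, 34, 36, 37, 39, 41, 42, 43, 44, 46, 47, 48, 49, 51, 52, 53, 54, 56, 58, 59, 61, 62, 63, 64, 66, 67, 68, 69, 71, 72, 73, 74, 77, 78, 79, 81, 82, 83, 84, 86, 87, 88, 89, 91, 92, 93, 94}


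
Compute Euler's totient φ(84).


Factor n: 84 = 2^2 × 3 × 7
φ(n) = n · ∏(1 - 1/p) over distinct primes p | n
φ(84) = 84 · (1 - 1/2) · (1 - 1/3) · (1 - 1/7) = 24

φ(84) = 24


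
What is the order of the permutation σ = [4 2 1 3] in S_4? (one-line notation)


Cycle decomposition: (1 4 3)
Cycle lengths: 3
Order = lcm(3) = 3

ord(σ) = 3


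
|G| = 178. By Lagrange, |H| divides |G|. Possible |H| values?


Lagrange's theorem: |H| divides |G|
|G| = 178
Divisors of 178: 1, 2, 89, 178

Possible subgroup orders: {1, 2, 89, 178}


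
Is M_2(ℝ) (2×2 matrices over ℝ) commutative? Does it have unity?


Matrix multiplication is non-commutative for n ≥ 2; the identity matrix I is the unity; singular matrices give zero divisors, so not an integral domain
Commutative: No
Integral domain: No
Has unity: Yes

M_2(ℝ) (2×2 matrices over ℝ): Commutative=No, Unity=Yes


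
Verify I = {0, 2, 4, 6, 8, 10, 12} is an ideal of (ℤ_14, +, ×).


Check ideal conditions for I = {0, 2, 4, 6, 8, 10, 12} in ℤ_14:
(1) I is an additive subgroup? Yes
(2) For r ∈ ℤ_14 and a ∈ I: r·a ∈ I? Yes

Yes, I is an ideal of ℤ_14


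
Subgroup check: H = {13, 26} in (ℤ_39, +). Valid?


Subgroup test for H = {13, 26} in (ℤ_39, +):
(1) 0 ∈ H? No
(2) Closure: for all a,b ∈ H, (a+b) mod 39 ∈ H? No  [counterexample: 13 + 26 = 0 ∉ H]
(3) Inverses: for all a ∈ H, -a mod 39 ∈ H? Yes

No, H is not a subgroup of ℤ_39


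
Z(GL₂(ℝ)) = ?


Z(G) = {g ∈ G | gx = xg for all x ∈ G}
Only scalar multiples of the identity commute with all invertible matrices

Z(GL₂(ℝ)) = {aI : a ∈ ℝ, a ≠ 0}


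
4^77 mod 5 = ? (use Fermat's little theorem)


Fermat's little theorem: if p is prime and gcd(a,p)=1, then a^(p-1) ≡ 1 (mod p)
p = 5 is prime, gcd(4,5) = 1
Reduce exponent: 77 mod 4 = 1
So 4^77 ≡ 4^1 (mod 5)
4^1 mod 5 = 4

4^77 ≡ 4 (mod 5)


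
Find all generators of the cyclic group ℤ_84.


g generates ℤ_n iff gcd(g,n) = 1
Prime factors of 84: 2, 3, 7
Generators are g ∈ {1,...,83} not divisible by any of these primes.
Generators: {1, 5, 11, 13, 17, 19, 23, 25, 29, 31, 37, 41, 43, 47, 53, 55, 59, 61, 65, 67, 71, 73, 79, 83}
Number of generators = φ(84) = 24

Generators of ℤ_84 = {1, 5, 11, 13, 17, 19, 23, 25, 29, 31, 37, 41, 43, 47, 53, 55, 59, 61, 65, 67, 71, 73, 79, 83}


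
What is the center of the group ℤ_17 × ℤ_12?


Z(G) = {g ∈ G | gx = xg for all x ∈ G}
Direct product of abelian groups is abelian, so Z(G) = G

Z(ℤ_17 × ℤ_12) = ℤ_17 × ℤ_12


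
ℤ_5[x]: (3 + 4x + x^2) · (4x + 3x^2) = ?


Expand and collect like terms; reduce coefficients mod 5:
x^0: 3·0 = 0 ≡ 0 (mod 5)
x^1: 3·4 + 4·0 = 12 ≡ 2 (mod 5)
x^2: 3·3 + 4·4 + 1·0 = 25 ≡ 0 (mod 5)
x^3: 4·3 + 1·4 = 16 ≡ 1 (mod 5)
x^4: 1·3 = 3 ≡ 3 (mod 5)
Result: 2x + x^3 + 3x^4

f · g = 2x + x^3 + 3x^4


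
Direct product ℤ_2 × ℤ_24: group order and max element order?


|ℤ_2 × ℤ_24| = 2 × 24 = 48
Max element order = lcm(2,24) = 24
Cyclic? No (gcd=2)

|ℤ_2×ℤ_24| = 48, max element order = 24


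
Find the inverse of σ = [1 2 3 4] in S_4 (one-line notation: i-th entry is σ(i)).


To find σ⁻¹, swap domain and range:
σ(1) = 1 → σ⁻¹(1) = 1
σ(2) = 2 → σ⁻¹(2) = 2
σ(3) = 3 → σ⁻¹(3) = 3
σ(4) = 4 → σ⁻¹(4) = 4

σ⁻¹ = [1 2 3 4]


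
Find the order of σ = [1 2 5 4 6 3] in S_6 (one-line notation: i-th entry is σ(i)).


Cycle decomposition: (3 5 6)
Cycle lengths: 3
Order = lcm(3) = 3

ord(σ) = 3


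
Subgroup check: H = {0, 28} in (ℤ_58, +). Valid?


Subgroup test for H = {0, 28} in (ℤ_58, +):
(1) 0 ∈ H? Yes
(2) Closure: for all a,b ∈ H, (a+b) mod 58 ∈ H? No  [counterexample: 28 + 28 = 56 ∉ H]
(3) Inverses: for all a ∈ H, -a mod 58 ∈ H? No

No, H is not a subgroup of ℤ_58


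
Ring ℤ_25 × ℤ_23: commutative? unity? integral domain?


Direct product ring; commutative with unity (1,1); but (1,0)·(0,1) = (0,0) gives zero divisors, so not an integral domain
Commutative: Yes
Integral domain: No
Has unity: Yes

ℤ_25 × ℤ_23: Commutative=Yes, Unity=Yes


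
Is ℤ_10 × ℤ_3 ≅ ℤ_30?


Comparing ℤ_10 × ℤ_3 and ℤ_30:
gcd(10,3) = 1, so ℤ_10 × ℤ_3 ≅ ℤ_30 (CRT)

Yes, ℤ_10 × ℤ_3 ≅ ℤ_30


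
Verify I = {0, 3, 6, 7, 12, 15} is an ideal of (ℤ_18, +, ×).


Check ideal conditions for I = {0, 3, 6, 7, 12, 15} in ℤ_18:
(1) I is an additive subgroup? No
(2) For r ∈ ℤ_18 and a ∈ I: r·a ∈ I? No  [counterexample: r=2, a=7, r·a mod 18 = 14 ∉ I]

No, I is not an ideal of ℤ_18


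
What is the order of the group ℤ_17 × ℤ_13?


|A × B| = |A| · |B|
|ℤ_17 × ℤ_13| = 17 × 13 = 221

|ℤ_17 × ℤ_13| = 221


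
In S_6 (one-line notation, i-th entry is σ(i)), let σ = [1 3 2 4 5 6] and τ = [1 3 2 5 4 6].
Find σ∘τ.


σ∘τ: apply τ first, then σ
1 →τ 1 →σ 1
2 →τ 3 →σ 2
3 →τ 2 →σ 3
4 →τ 5 →σ 5
5 →τ 4 →σ 4
6 →τ 6 →σ 6

σ∘τ = [1 2 3 5 4 6]


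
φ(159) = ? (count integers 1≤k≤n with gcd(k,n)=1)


Factor n: 159 = 3 × 53
φ(n) = n · ∏(1 - 1/p) over distinct primes p | n
φ(159) = 159 · (1 - 1/3) · (1 - 1/53) = 104

φ(159) = 104


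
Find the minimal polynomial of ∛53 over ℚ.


∛53 satisfies x³ - 53 = 0, irreducible over ℚ (no rational root; 53 is not a perfect cube)

Minimal polynomial: x³ - 53


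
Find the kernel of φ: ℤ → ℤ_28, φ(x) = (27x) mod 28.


Kernel = preimage of identity
ker(φ) = {x ∈ ℤ : 27x ≡ 0 (mod 28)}. gcd(27,28) = 1, so 27x ≡ 0 (mod 28) ⟺ x ≡ 0 (mod 28/1 = 28). Hence ker(φ) = 28ℤ

ker(φ) = 28ℤ


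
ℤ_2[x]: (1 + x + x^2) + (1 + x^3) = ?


Add coefficients mod 2:
x^0: 1 + 1 = 0 (mod 2)
x^1: 1 + 0 = 1 (mod 2)
x^2: 1 + 0 = 1 (mod 2)
x^3: 0 + 1 = 1 (mod 2)
Result: x + x^2 + x^3

f + g = x + x^2 + x^3


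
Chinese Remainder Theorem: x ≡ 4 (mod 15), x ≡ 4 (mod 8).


m₁ = 15, m₂ = 8, gcd = 1, so CRT applies. M = m₁·m₂ = 120
Let M₁ = M/m₁ = 8, M₂ = M/m₂ = 15
Find y₁ ≡ M₁⁻¹ (mod m₁): 8⁻¹ ≡ 2 (mod 15)
Find y₂ ≡ M₂⁻¹ (mod m₂): 15⁻¹ ≡ 7 (mod 8)
x = a₁·M₁·y₁ + a₂·M₂·y₂ = 4·8·2 + 4·15·7 = 484
Reduce mod 120: x ≡ 4
Check: 4 mod 15 = 4 ✓, 4 mod 8 = 4 ✓

x ≡ 4 (mod 120)


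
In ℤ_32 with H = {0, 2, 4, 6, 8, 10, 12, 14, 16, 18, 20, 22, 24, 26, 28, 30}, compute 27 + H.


27 + H = {27 + h (mod 32) : h ∈ H}
27+0=27, 27+2=29, 27+4=31, 27+6=1, 27+8=3, 27+10=5, 27+12=7, 27+14=9, 27+16=11, 27+18=13, 27+20=15, 27+22=17, 27+24=19, 27+26=21, 27+28=23, 27+30=25
27 + H = {1, 3, 5, 7, 9, 11, 13, 15, 17, 19, 21, 23, 25, 27, 29, 31} = 1 + H

27 + H = {1, 3, 5, 7, 9, 11, 13, 15, 17, 19, 21, 23, 25, 27, 29, 31}


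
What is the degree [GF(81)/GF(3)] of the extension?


GF(81) = GF(3^4), so the extension degree is 4

[GF(81)/GF(3)] = 4


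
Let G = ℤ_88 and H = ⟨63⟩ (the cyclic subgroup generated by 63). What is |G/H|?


|⟨63⟩| = n / gcd(63, 88) = 88 / 1 = 88
H is normal (ℤ_88 is abelian).
|G/H| = |G| / |H| = 88 / 88 = 1

|G/H| = 1


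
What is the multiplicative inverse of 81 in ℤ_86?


Use the extended Euclidean algorithm to write 1 = 81·s + 86·t; then s mod 86 is the inverse.
Euclidean algorithm:
  81 = 0·86 + 81
  86 = 1·81 + 5
  81 = 16·5 + 1
  5 = 5·1 + 0
gcd(81,86) = 1
Back-substitution gives: 81·(17) + 86·(-16) = 1
So 81⁻¹ ≡ 17 ≡ 17 (mod 86)
Check: 81 × 17 = 1377 ≡ 1 (mod 86) ✓

81⁻¹ ≡ 17 (mod 86)


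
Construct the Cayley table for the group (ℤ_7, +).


Elements: {0, 1, 2, 3, 4, 5, 6}
Operation: addition mod 7
Entry (a, b) = (a + b) mod 7

Cayley table:
  | 0 | 1 | 2 | 3 | 4 | 5 | 6
0 | 0 | 1 | 2 | 3 | 4 | 5 | 6
1 | 1 | 2 | 3 | 4 | 5 | 6 | 0
2 | 2 | 3 | 4 | 5 | 6 | 0 | 1
3 | 3 | 4 | 5 | 6 | 0 | 1 | 2
4 | 4 | 5 | 6 | 0 | 1 | 2 | 3
5 | 5 | 6 | 0 | 1 | 2 | 3 | 4
6 | 6 | 0 | 1 | 2 | 3 | 4 | 5


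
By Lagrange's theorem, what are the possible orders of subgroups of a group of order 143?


Lagrange's theorem: |H| divides |G|
|G| = 143
Divisors of 143: 1, 11, 13, 143

Possible subgroup orders: {1, 11, 13, 143}


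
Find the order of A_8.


|A_n| = n!/2 (even permutations)
|A_8| = 8!/2 = 40320/2 = 20160

|A_8| = 20160


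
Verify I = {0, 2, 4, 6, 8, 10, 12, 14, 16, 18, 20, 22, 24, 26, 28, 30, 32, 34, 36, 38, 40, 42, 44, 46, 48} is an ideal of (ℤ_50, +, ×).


Check ideal conditions for I = {0, 2, 4, 6, 8, 10, 12, 14, 16, 18, 20, 22, 24, 26, 28, 30, 32, 34, 36, 38, 40, 42, 44, 46, 48} in ℤ_50:
(1) I is an additive subgroup? Yes
(2) For r ∈ ℤ_50 and a ∈ I: r·a ∈ I? Yes

Yes, I is an ideal of ℤ_50


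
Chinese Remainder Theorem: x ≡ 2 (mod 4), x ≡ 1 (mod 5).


m₁ = 4, m₂ = 5, gcd = 1, so CRT applies. M = m₁·m₂ = 20
Let M₁ = M/m₁ = 5, M₂ = M/m₂ = 4
Find y₁ ≡ M₁⁻¹ (mod m₁): 5⁻¹ ≡ 1 (mod 4)
Find y₂ ≡ M₂⁻¹ (mod m₂): 4⁻¹ ≡ 4 (mod 5)
x = a₁·M₁·y₁ + a₂·M₂·y₂ = 2·5·1 + 1·4·4 = 26
Reduce mod 20: x ≡ 6
Check: 6 mod 4 = 2 ✓, 6 mod 5 = 1 ✓

x ≡ 6 (mod 20)
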